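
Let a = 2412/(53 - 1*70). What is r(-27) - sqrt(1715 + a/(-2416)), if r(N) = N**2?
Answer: 729 - sqrt(45205442441)/5134 ≈ 687.59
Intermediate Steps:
a = -2412/17 (a = 2412/(53 - 70) = 2412/(-17) = 2412*(-1/17) = -2412/17 ≈ -141.88)
r(-27) - sqrt(1715 + a/(-2416)) = (-27)**2 - sqrt(1715 - 2412/17/(-2416)) = 729 - sqrt(1715 - 2412/17*(-1/2416)) = 729 - sqrt(1715 + 603/10268) = 729 - sqrt(17610223/10268) = 729 - sqrt(45205442441)/5134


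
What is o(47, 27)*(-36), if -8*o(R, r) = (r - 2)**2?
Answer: 5625/2 ≈ 2812.5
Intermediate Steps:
o(R, r) = -(-2 + r)**2/8 (o(R, r) = -(r - 2)**2/8 = -(-2 + r)**2/8)
o(47, 27)*(-36) = -(-2 + 27)**2/8*(-36) = -1/8*25**2*(-36) = -1/8*625*(-36) = -625/8*(-36) = 5625/2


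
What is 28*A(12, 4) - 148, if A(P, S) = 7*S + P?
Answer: 972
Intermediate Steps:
A(P, S) = P + 7*S
28*A(12, 4) - 148 = 28*(12 + 7*4) - 148 = 28*(12 + 28) - 148 = 28*40 - 148 = 1120 - 148 = 972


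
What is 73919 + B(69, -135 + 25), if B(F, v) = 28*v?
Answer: 70839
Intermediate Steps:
73919 + B(69, -135 + 25) = 73919 + 28*(-135 + 25) = 73919 + 28*(-110) = 73919 - 3080 = 70839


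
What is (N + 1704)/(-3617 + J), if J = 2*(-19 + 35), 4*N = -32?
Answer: -1696/3585 ≈ -0.47308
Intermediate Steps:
N = -8 (N = (1/4)*(-32) = -8)
J = 32 (J = 2*16 = 32)
(N + 1704)/(-3617 + J) = (-8 + 1704)/(-3617 + 32) = 1696/(-3585) = 1696*(-1/3585) = -1696/3585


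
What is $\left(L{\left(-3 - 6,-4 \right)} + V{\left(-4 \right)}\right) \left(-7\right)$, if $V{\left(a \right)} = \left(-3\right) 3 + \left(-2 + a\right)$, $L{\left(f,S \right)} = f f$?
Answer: $-462$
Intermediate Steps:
$L{\left(f,S \right)} = f^{2}$
$V{\left(a \right)} = -11 + a$ ($V{\left(a \right)} = -9 + \left(-2 + a\right) = -11 + a$)
$\left(L{\left(-3 - 6,-4 \right)} + V{\left(-4 \right)}\right) \left(-7\right) = \left(\left(-3 - 6\right)^{2} - 15\right) \left(-7\right) = \left(\left(-9\right)^{2} - 15\right) \left(-7\right) = \left(81 - 15\right) \left(-7\right) = 66 \left(-7\right) = -462$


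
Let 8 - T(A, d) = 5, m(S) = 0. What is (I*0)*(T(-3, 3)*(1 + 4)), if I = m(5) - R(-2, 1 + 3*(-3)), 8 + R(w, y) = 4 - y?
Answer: 0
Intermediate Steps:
R(w, y) = -4 - y (R(w, y) = -8 + (4 - y) = -4 - y)
I = -4 (I = 0 - (-4 - (1 + 3*(-3))) = 0 - (-4 - (1 - 9)) = 0 - (-4 - 1*(-8)) = 0 - (-4 + 8) = 0 - 1*4 = 0 - 4 = -4)
T(A, d) = 3 (T(A, d) = 8 - 1*5 = 8 - 5 = 3)
(I*0)*(T(-3, 3)*(1 + 4)) = (-4*0)*(3*(1 + 4)) = 0*(3*5) = 0*15 = 0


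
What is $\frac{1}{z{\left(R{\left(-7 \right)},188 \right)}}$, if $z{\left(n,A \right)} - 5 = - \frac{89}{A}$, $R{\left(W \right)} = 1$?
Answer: $\frac{188}{851} \approx 0.22092$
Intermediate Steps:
$z{\left(n,A \right)} = 5 - \frac{89}{A}$
$\frac{1}{z{\left(R{\left(-7 \right)},188 \right)}} = \frac{1}{5 - \frac{89}{188}} = \frac{1}{\frac{851}{188}} = \frac{188}{851}$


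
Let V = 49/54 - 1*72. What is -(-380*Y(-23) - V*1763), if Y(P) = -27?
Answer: -7322197/54 ≈ -1.3560e+5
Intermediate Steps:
V = -3839/54 (V = 49*(1/54) - 72 = 49/54 - 72 = -3839/54 ≈ -71.093)
-(-380*Y(-23) - V*1763) = -(-380*(-27) - (-3839)*1763/54) = -(10260 - 1*(-6768157/54)) = -(10260 + 6768157/54) = -1*7322197/54 = -7322197/54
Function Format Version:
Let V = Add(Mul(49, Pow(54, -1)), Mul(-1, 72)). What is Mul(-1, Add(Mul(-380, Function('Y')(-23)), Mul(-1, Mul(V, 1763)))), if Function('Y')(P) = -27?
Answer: Rational(-7322197, 54) ≈ -1.3560e+5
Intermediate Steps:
V = Rational(-3839, 54) (V = Add(Mul(49, Rational(1, 54)), -72) = Add(Rational(49, 54), -72) = Rational(-3839, 54) ≈ -71.093)
Mul(-1, Add(Mul(-380, Function('Y')(-23)), Mul(-1, Mul(V, 1763)))) = Mul(-1, Add(Mul(-380, -27), Mul(-1, Mul(Rational(-3839, 54), 1763)))) = Mul(-1, Add(10260, Mul(-1, Rational(-6768157, 54)))) = Mul(-1, Add(10260, Rational(6768157, 54))) = Mul(-1, Rational(7322197, 54)) = Rational(-7322197, 54)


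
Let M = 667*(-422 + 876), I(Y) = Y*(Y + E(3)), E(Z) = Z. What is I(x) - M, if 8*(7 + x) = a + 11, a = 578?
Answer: -19083471/64 ≈ -2.9818e+5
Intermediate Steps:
x = 533/8 (x = -7 + (578 + 11)/8 = -7 + (⅛)*589 = -7 + 589/8 = 533/8 ≈ 66.625)
I(Y) = Y*(3 + Y) (I(Y) = Y*(Y + 3) = Y*(3 + Y))
M = 302818 (M = 667*454 = 302818)
I(x) - M = 533*(3 + 533/8)/8 - 1*302818 = (533/8)*(557/8) - 302818 = 296881/64 - 302818 = -19083471/64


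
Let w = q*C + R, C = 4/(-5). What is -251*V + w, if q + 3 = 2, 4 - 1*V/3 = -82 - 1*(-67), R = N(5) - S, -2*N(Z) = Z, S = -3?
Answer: -143057/10 ≈ -14306.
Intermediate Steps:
N(Z) = -Z/2
C = -⅘ (C = 4*(-⅕) = -⅘ ≈ -0.80000)
R = ½ (R = -½*5 - 1*(-3) = -5/2 + 3 = ½ ≈ 0.50000)
V = 57 (V = 12 - 3*(-82 - 1*(-67)) = 12 - 3*(-82 + 67) = 12 - 3*(-15) = 12 + 45 = 57)
q = -1 (q = -3 + 2 = -1)
w = 13/10 (w = -1*(-⅘) + ½ = ⅘ + ½ = 13/10 ≈ 1.3000)
-251*V + w = -251*57 + 13/10 = -14307 + 13/10 = -143057/10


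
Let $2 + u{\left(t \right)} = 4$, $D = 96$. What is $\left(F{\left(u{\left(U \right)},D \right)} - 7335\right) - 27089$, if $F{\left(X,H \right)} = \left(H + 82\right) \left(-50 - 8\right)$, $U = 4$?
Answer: $-44748$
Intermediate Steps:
$u{\left(t \right)} = 2$ ($u{\left(t \right)} = -2 + 4 = 2$)
$F{\left(X,H \right)} = -4756 - 58 H$ ($F{\left(X,H \right)} = \left(82 + H\right) \left(-58\right) = -4756 - 58 H$)
$\left(F{\left(u{\left(U \right)},D \right)} - 7335\right) - 27089 = \left(\left(-4756 - 5568\right) - 7335\right) - 27089 = \left(-10324 - 7335\right) - 27089 = -17659 - 27089 = -44748$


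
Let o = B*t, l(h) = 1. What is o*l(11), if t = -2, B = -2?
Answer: 4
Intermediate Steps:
o = 4 (o = -2*(-2) = 4)
o*l(11) = 4*1 = 4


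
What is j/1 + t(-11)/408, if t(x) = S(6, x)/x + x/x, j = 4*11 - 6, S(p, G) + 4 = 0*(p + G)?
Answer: 56853/1496 ≈ 38.003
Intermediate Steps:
S(p, G) = -4 (S(p, G) = -4 + 0*(p + G) = -4 + 0*(G + p) = -4 + 0 = -4)
j = 38 (j = 44 - 6 = 38)
t(x) = 1 - 4/x (t(x) = -4/x + x/x = -4/x + 1 = 1 - 4/x)
j/1 + t(-11)/408 = 38/1 + ((-4 - 11)/(-11))/408 = 38*1 - 1/11*(-15)*(1/408) = 38 + (15/11)*(1/408) = 38 + 5/1496 = 56853/1496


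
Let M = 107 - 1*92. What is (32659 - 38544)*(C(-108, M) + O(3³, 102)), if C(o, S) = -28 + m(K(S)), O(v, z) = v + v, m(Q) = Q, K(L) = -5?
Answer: -123585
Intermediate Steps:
O(v, z) = 2*v
M = 15 (M = 107 - 92 = 15)
C(o, S) = -33 (C(o, S) = -28 - 5 = -33)
(32659 - 38544)*(C(-108, M) + O(3³, 102)) = (32659 - 38544)*(-33 + 2*3³) = -5885*(-33 + 2*27) = -5885*(-33 + 54) = -5885*21 = -123585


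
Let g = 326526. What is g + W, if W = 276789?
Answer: 603315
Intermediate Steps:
g + W = 326526 + 276789 = 603315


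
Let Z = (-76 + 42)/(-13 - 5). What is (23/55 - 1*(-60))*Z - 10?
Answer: 51541/495 ≈ 104.12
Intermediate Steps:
Z = 17/9 (Z = -34/(-18) = -34*(-1/18) = 17/9 ≈ 1.8889)
(23/55 - 1*(-60))*Z - 10 = (23/55 - 1*(-60))*(17/9) - 10 = (23*(1/55) + 60)*(17/9) - 10 = (23/55 + 60)*(17/9) - 10 = (3323/55)*(17/9) - 10 = 56491/495 - 10 = 51541/495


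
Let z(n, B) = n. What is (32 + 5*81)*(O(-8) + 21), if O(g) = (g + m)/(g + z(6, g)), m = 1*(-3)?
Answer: 23161/2 ≈ 11581.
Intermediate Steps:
m = -3
O(g) = (-3 + g)/(6 + g) (O(g) = (g - 3)/(g + 6) = (-3 + g)/(6 + g))
(32 + 5*81)*(O(-8) + 21) = (32 + 5*81)*((-3 - 8)/(6 - 8) + 21) = (32 + 405)*(-11/(-2) + 21) = 437*(-½*(-11) + 21) = 437*(11/2 + 21) = 437*(53/2) = 23161/2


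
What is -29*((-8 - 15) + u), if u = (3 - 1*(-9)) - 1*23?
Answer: 986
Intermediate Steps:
u = -11 (u = (3 + 9) - 23 = 12 - 23 = -11)
-29*((-8 - 15) + u) = -29*((-8 - 15) - 11) = -29*(-23 - 11) = -29*(-34) = 986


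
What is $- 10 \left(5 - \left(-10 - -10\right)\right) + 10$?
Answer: $-40$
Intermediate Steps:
$- 10 \left(5 - \left(-10 - -10\right)\right) + 10 = - 10 \left(5 - \left(-10 + 10\right)\right) + 10 = - 10 \left(5 - 0\right) + 10 = - 10 \left(5 + 0\right) + 10 = \left(-10\right) 5 + 10 = -50 + 10 = -40$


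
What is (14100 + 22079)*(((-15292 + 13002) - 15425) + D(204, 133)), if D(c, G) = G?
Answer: -636099178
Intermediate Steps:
(14100 + 22079)*(((-15292 + 13002) - 15425) + D(204, 133)) = (14100 + 22079)*(((-15292 + 13002) - 15425) + 133) = 36179*((-2290 - 15425) + 133) = 36179*(-17715 + 133) = 36179*(-17582) = -636099178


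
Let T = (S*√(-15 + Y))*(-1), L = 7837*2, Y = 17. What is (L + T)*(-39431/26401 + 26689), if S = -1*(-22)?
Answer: 649619863076/1553 - 15500690876*√2/26401 ≈ 4.1747e+8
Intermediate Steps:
S = 22
L = 15674
T = -22*√2 (T = (22*√(-15 + 17))*(-1) = (22*√2)*(-1) = -22*√2 ≈ -31.113)
(L + T)*(-39431/26401 + 26689) = (15674 - 22*√2)*(-39431/26401 + 26689) = (15674 - 22*√2)*(704576858/26401) = 649619863076/1553 - 15500690876*√2/26401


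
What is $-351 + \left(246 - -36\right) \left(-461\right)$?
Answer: $-130353$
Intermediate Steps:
$-351 + \left(246 - -36\right) \left(-461\right) = -351 + \left(246 + 36\right) \left(-461\right) = -351 + 282 \left(-461\right) = -351 - 130002 = -130353$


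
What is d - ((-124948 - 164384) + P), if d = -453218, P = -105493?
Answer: -58393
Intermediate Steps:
d - ((-124948 - 164384) + P) = -453218 - ((-124948 - 164384) - 105493) = -453218 - (-289332 - 105493) = -453218 - 1*(-394825) = -453218 + 394825 = -58393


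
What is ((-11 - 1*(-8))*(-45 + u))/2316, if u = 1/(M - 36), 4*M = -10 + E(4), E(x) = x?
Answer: 3377/57900 ≈ 0.058325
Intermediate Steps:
M = -3/2 (M = (-10 + 4)/4 = (1/4)*(-6) = -3/2 ≈ -1.5000)
u = -2/75 (u = 1/(-3/2 - 36) = 1/(-75/2) = -2/75 ≈ -0.026667)
((-11 - 1*(-8))*(-45 + u))/2316 = ((-11 - 1*(-8))*(-45 - 2/75))/2316 = ((-11 + 8)*(-3377/75))*(1/2316) = -3*(-3377/75)*(1/2316) = (3377/25)*(1/2316) = 3377/57900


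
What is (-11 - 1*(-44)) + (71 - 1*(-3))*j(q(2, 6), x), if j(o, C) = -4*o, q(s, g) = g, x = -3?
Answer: -1743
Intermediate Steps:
(-11 - 1*(-44)) + (71 - 1*(-3))*j(q(2, 6), x) = (-11 - 1*(-44)) + (71 - 1*(-3))*(-4*6) = (-11 + 44) + (71 + 3)*(-24) = 33 + 74*(-24) = 33 - 1776 = -1743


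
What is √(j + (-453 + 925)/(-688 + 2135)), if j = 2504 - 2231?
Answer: √572292841/1447 ≈ 16.533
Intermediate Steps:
j = 273
√(j + (-453 + 925)/(-688 + 2135)) = √(273 + (-453 + 925)/(-688 + 2135)) = √(273 + 472/1447) = √(395503/1447) = √572292841/1447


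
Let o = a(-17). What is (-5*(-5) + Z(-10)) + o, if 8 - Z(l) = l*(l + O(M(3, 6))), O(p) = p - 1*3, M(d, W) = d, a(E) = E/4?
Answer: -285/4 ≈ -71.250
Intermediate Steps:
a(E) = E/4 (a(E) = E*(1/4) = E/4)
O(p) = -3 + p (O(p) = p - 3 = -3 + p)
o = -17/4 (o = (1/4)*(-17) = -17/4 ≈ -4.2500)
Z(l) = 8 - l**2 (Z(l) = 8 - l*(l + (-3 + 3)) = 8 - l*(l + 0) = 8 - l*l = 8 - l**2)
(-5*(-5) + Z(-10)) + o = (-5*(-5) + (8 - 1*(-10)**2)) - 17/4 = (25 + (8 - 1*100)) - 17/4 = (25 + (8 - 100)) - 17/4 = (25 - 92) - 17/4 = -67 - 17/4 = -285/4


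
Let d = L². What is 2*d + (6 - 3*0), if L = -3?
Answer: 24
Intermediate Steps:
d = 9 (d = (-3)² = 9)
2*d + (6 - 3*0) = 2*9 + (6 - 3*0) = 18 + (6 + 0) = 18 + 6 = 24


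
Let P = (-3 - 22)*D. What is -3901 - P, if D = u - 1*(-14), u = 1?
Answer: -3526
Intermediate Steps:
D = 15 (D = 1 - 1*(-14) = 1 + 14 = 15)
P = -375 (P = (-3 - 22)*15 = -25*15 = -375)
-3901 - P = -3901 - 1*(-375) = -3901 + 375 = -3526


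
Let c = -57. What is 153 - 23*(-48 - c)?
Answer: -54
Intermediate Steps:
153 - 23*(-48 - c) = 153 - 23*(-48 - 1*(-57)) = 153 - 23*(-48 + 57) = 153 - 23*9 = 153 - 207 = -54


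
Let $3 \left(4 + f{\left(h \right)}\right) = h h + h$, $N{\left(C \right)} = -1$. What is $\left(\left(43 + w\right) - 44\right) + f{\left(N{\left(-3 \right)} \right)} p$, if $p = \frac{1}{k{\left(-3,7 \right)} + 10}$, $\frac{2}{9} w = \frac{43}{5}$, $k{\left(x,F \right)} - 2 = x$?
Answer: $\frac{3353}{90} \approx 37.256$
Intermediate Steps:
$k{\left(x,F \right)} = 2 + x$
$w = \frac{387}{10}$ ($w = \frac{9 \cdot \frac{43}{5}}{2} = \frac{9 \cdot 43 \cdot \frac{1}{5}}{2} = \frac{9}{2} \cdot \frac{43}{5} = \frac{387}{10} \approx 38.7$)
$f{\left(h \right)} = -4 + \frac{h}{3} + \frac{h^{2}}{3}$ ($f{\left(h \right)} = -4 + \frac{h h + h}{3} = -4 + \frac{h^{2} + h}{3} = -4 + \frac{h + h^{2}}{3} = -4 + \left(\frac{h}{3} + \frac{h^{2}}{3}\right) = -4 + \frac{h}{3} + \frac{h^{2}}{3}$)
$p = \frac{1}{9}$ ($p = \frac{1}{\left(2 - 3\right) + 10} = \frac{1}{-1 + 10} = \frac{1}{9} \approx 0.11111$)
$\left(\left(43 + w\right) - 44\right) + f{\left(N{\left(-3 \right)} \right)} p = \left(\left(43 + \frac{387}{10}\right) - 44\right) + \left(-4 + \frac{1}{3} \left(-1\right) + \frac{\left(-1\right)^{2}}{3}\right) \frac{1}{9} = \left(\frac{817}{10} - 44\right) + \left(-4 - \frac{1}{3} + \frac{1}{3} \cdot 1\right) \frac{1}{9} = \frac{377}{10} + \left(-4 - \frac{1}{3} + \frac{1}{3}\right) \frac{1}{9} = \frac{377}{10} - \frac{4}{9} = \frac{3353}{90}$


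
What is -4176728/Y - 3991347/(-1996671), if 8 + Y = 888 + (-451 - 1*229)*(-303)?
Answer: -313069256302/17214631805 ≈ -18.186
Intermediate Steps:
Y = 206920 (Y = -8 + (888 + (-451 - 1*229)*(-303)) = -8 + (888 + (-451 - 229)*(-303)) = -8 + (888 - 680*(-303)) = -8 + (888 + 206040) = -8 + 206928 = 206920)
-4176728/Y - 3991347/(-1996671) = -4176728/206920 - 3991347/(-1996671) = -4176728*1/206920 - 3991347*(-1/1996671) = -522091/25865 + 1330449/665557 = -313069256302/17214631805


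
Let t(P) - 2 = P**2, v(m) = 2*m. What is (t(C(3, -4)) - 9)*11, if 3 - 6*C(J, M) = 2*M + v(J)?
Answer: -2497/36 ≈ -69.361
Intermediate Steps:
C(J, M) = 1/2 - J/3 - M/3 (C(J, M) = 1/2 - (2*M + 2*J)/6 = 1/2 - (2*J + 2*M)/6 = 1/2 + (-J/3 - M/3) = 1/2 - J/3 - M/3)
t(P) = 2 + P**2
(t(C(3, -4)) - 9)*11 = ((2 + (1/2 - 1/3*3 - 1/3*(-4))**2) - 9)*11 = ((2 + (1/2 - 1 + 4/3)**2) - 9)*11 = ((2 + (5/6)**2) - 9)*11 = ((2 + 25/36) - 9)*11 = (97/36 - 9)*11 = -227/36*11 = -2497/36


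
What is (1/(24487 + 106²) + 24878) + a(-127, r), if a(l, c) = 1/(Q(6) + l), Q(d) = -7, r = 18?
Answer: 119088014807/4786882 ≈ 24878.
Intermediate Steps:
a(l, c) = 1/(-7 + l)
(1/(24487 + 106²) + 24878) + a(-127, r) = (1/(24487 + 106²) + 24878) + 1/(-7 - 127) = (1/(24487 + 11236) + 24878) + 1/(-134) = (1/35723 + 24878) - 1/134 = 888716795/35723 - 1/134 = 119088014807/4786882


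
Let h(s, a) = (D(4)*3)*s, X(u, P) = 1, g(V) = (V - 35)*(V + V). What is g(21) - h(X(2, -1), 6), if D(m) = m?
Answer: -600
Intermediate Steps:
g(V) = 2*V*(-35 + V) (g(V) = (-35 + V)*(2*V) = 2*V*(-35 + V))
h(s, a) = 12*s (h(s, a) = (4*3)*s = 12*s)
g(21) - h(X(2, -1), 6) = 2*21*(-35 + 21) - 12 = 2*21*(-14) - 1*12 = -588 - 12 = -600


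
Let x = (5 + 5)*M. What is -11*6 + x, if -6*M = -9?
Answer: -51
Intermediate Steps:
M = 3/2 (M = -⅙*(-9) = 3/2 ≈ 1.5000)
x = 15 (x = (5 + 5)*(3/2) = 10*(3/2) = 15)
-11*6 + x = -11*6 + 15 = -66 + 15 = -51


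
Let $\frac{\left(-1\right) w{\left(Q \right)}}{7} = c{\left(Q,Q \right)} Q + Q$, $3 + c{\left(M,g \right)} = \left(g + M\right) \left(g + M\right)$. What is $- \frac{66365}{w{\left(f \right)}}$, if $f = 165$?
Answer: $\frac{13273}{25155438} \approx 0.00052764$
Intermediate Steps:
$c{\left(M,g \right)} = -3 + \left(M + g\right)^{2}$ ($c{\left(M,g \right)} = -3 + \left(g + M\right) \left(g + M\right) = -3 + \left(M + g\right) \left(M + g\right) = -3 + \left(M + g\right)^{2}$)
$w{\left(Q \right)} = - 7 Q - 7 Q \left(-3 + 4 Q^{2}\right)$ ($w{\left(Q \right)} = - 7 \left(\left(-3 + \left(Q + Q\right)^{2}\right) Q + Q\right) = - 7 \left(\left(-3 + \left(2 Q\right)^{2}\right) Q + Q\right) = - 7 \left(\left(-3 + 4 Q^{2}\right) Q + Q\right) = - 7 \left(Q \left(-3 + 4 Q^{2}\right) + Q\right) = - 7 \left(Q + Q \left(-3 + 4 Q^{2}\right)\right) = - 7 Q - 7 Q \left(-3 + 4 Q^{2}\right)$)
$- \frac{66365}{w{\left(f \right)}} = - \frac{66365}{- 28 \cdot 165^{3} + 14 \cdot 165} = - \frac{66365}{\left(-28\right) 4492125 + 2310} = - \frac{66365}{-125779500 + 2310} = - \frac{66365}{-125777190} = \left(-66365\right) \left(- \frac{1}{125777190}\right) = \frac{13273}{25155438}$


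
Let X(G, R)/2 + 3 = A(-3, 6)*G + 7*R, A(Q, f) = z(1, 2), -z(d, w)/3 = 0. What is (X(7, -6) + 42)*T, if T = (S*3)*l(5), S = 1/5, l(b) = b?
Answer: -144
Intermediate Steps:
z(d, w) = 0 (z(d, w) = -3*0 = 0)
A(Q, f) = 0
X(G, R) = -6 + 14*R (X(G, R) = -6 + 2*(0*G + 7*R) = -6 + 2*(0 + 7*R) = -6 + 2*(7*R) = -6 + 14*R)
S = ⅕ ≈ 0.20000
T = 3 (T = ((⅕)*3)*5 = (⅗)*5 = 3)
(X(7, -6) + 42)*T = ((-6 + 14*(-6)) + 42)*3 = ((-6 - 84) + 42)*3 = (-90 + 42)*3 = -48*3 = -144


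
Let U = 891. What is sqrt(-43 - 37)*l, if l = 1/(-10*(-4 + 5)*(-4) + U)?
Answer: 4*I*sqrt(5)/931 ≈ 0.0096072*I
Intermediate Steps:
l = 1/931 (l = 1/(-10*(-4 + 5)*(-4) + 891) = 1/(-10*1*(-4) + 891) = 1/(-10*(-4) + 891) = 1/(40 + 891) = 1/931 ≈ 0.0010741)
sqrt(-43 - 37)*l = sqrt(-43 - 37)*(1/931) = sqrt(-80)*(1/931) = (4*I*sqrt(5))*(1/931) = 4*I*sqrt(5)/931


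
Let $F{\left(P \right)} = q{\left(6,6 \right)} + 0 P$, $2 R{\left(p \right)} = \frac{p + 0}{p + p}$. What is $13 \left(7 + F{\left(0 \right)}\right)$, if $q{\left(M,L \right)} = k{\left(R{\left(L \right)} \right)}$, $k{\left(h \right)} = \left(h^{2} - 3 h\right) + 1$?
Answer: $\frac{1521}{16} \approx 95.063$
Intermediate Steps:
$R{\left(p \right)} = \frac{1}{4}$ ($R{\left(p \right)} = \frac{\left(p + 0\right) \frac{1}{p + p}}{2} = \frac{p \frac{1}{2 p}}{2} = \frac{1}{2} \cdot \frac{1}{2} = \frac{1}{4}$)
$k{\left(h \right)} = 1 + h^{2} - 3 h$
$q{\left(M,L \right)} = \frac{5}{16}$ ($q{\left(M,L \right)} = 1 + \left(\frac{1}{4}\right)^{2} - \frac{3}{4} = 1 + \frac{1}{16} - \frac{3}{4} = \frac{5}{16}$)
$F{\left(P \right)} = \frac{5}{16}$ ($F{\left(P \right)} = \frac{5}{16} + 0 P = \frac{5}{16} + 0 = \frac{5}{16}$)
$13 \left(7 + F{\left(0 \right)}\right) = 13 \left(7 + \frac{5}{16}\right) = 13 \cdot \frac{117}{16} = \frac{1521}{16}$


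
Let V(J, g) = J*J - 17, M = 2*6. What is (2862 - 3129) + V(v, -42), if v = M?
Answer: -140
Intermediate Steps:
M = 12
v = 12
V(J, g) = -17 + J² (V(J, g) = J² - 17 = -17 + J²)
(2862 - 3129) + V(v, -42) = (2862 - 3129) + (-17 + 12²) = -267 + (-17 + 144) = -267 + 127 = -140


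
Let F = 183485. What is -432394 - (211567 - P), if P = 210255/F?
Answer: -23631394766/36697 ≈ -6.4396e+5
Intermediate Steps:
P = 42051/36697 (P = 210255/183485 = 210255*(1/183485) = 42051/36697 ≈ 1.1459)
-432394 - (211567 - P) = -432394 - (211567 - 1*42051/36697) = -432394 - (211567 - 42051/36697) = -432394 - 1*7763832148/36697 = -432394 - 7763832148/36697 = -23631394766/36697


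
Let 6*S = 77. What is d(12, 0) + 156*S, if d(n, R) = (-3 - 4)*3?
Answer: 1981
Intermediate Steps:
d(n, R) = -21 (d(n, R) = -7*3 = -21)
S = 77/6 (S = (⅙)*77 = 77/6 ≈ 12.833)
d(12, 0) + 156*S = -21 + 156*(77/6) = -21 + 2002 = 1981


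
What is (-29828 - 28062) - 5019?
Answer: -62909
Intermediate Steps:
(-29828 - 28062) - 5019 = -57890 - 5019 = -62909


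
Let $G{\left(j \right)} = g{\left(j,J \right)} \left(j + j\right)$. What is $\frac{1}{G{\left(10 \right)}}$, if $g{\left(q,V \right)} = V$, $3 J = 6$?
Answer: $\frac{1}{40} \approx 0.025$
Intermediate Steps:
$J = 2$ ($J = \frac{1}{3} \cdot 6 = 2$)
$G{\left(j \right)} = 4 j$ ($G{\left(j \right)} = 2 \left(j + j\right) = 2 \cdot 2 j = 4 j$)
$\frac{1}{G{\left(10 \right)}} = \frac{1}{4 \cdot 10} = \frac{1}{40}$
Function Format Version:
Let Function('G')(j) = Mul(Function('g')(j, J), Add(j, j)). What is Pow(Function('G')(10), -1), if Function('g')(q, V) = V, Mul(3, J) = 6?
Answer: Rational(1, 40) ≈ 0.025000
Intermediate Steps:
J = 2 (J = Mul(Rational(1, 3), 6) = 2)
Function('G')(j) = Mul(4, j) (Function('G')(j) = Mul(2, Add(j, j)) = Mul(2, Mul(2, j)) = Mul(4, j))
Pow(Function('G')(10), -1) = Pow(Mul(4, 10), -1) = Pow(40, -1) = Rational(1, 40)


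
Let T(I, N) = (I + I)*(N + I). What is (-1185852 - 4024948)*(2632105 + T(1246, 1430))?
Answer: -48464071927600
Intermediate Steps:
T(I, N) = 2*I*(I + N) (T(I, N) = (2*I)*(I + N) = 2*I*(I + N))
(-1185852 - 4024948)*(2632105 + T(1246, 1430)) = (-1185852 - 4024948)*(2632105 + 2*1246*(1246 + 1430)) = -5210800*(2632105 + 2*1246*2676) = -5210800*(2632105 + 6668592) = -5210800*9300697 = -48464071927600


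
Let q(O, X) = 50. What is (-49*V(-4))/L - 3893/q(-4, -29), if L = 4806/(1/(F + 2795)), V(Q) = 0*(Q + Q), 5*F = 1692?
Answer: -3893/50 ≈ -77.860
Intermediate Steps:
F = 1692/5 (F = (⅕)*1692 = 1692/5 ≈ 338.40)
V(Q) = 0 (V(Q) = 0*(2*Q) = 0)
L = 75295602/5 (L = 4806/(1/(1692/5 + 2795)) = 4806/(1/(15667/5)) = 4806/(5/15667) = 4806*(15667/5) = 75295602/5 ≈ 1.5059e+7)
(-49*V(-4))/L - 3893/q(-4, -29) = (-49*0)/(75295602/5) - 3893/50 = 0*(5/75295602) - 3893*1/50 = 0 - 3893/50 = -3893/50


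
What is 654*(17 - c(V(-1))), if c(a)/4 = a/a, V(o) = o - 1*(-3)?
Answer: 8502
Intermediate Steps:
V(o) = 3 + o (V(o) = o + 3 = 3 + o)
c(a) = 4 (c(a) = 4*(a/a) = 4*1 = 4)
654*(17 - c(V(-1))) = 654*(17 - 1*4) = 654*(17 - 4) = 654*13 = 8502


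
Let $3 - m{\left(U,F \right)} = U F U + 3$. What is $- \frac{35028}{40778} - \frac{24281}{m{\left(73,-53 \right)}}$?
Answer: $- \frac{5441666927}{5758607993} \approx -0.94496$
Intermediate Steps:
$m{\left(U,F \right)} = - F U^{2}$ ($m{\left(U,F \right)} = 3 - \left(U F U + 3\right) = 3 - \left(F U^{2} + 3\right) = 3 - \left(3 + F U^{2}\right) = - F U^{2}$)
$- \frac{35028}{40778} - \frac{24281}{m{\left(73,-53 \right)}} = - \frac{35028}{40778} - \frac{24281}{\left(-1\right) \left(-53\right) 73^{2}} = \left(-35028\right) \frac{1}{40778} - \frac{24281}{\left(-1\right) \left(-53\right) 5329} = - \frac{17514}{20389} - \frac{24281}{282437} = - \frac{5441666927}{5758607993}$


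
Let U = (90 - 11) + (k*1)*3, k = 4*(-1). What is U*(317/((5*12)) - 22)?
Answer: -67201/60 ≈ -1120.0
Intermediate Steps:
k = -4
U = 67 (U = (90 - 11) - 4*1*3 = 79 - 4*3 = 79 - 12 = 67)
U*(317/((5*12)) - 22) = 67*(317/((5*12)) - 22) = 67*(317/60 - 22) = 67*(-1003/60) = -67201/60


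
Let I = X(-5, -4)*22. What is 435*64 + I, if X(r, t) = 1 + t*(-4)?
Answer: 28214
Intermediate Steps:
X(r, t) = 1 - 4*t
I = 374 (I = (1 - 4*(-4))*22 = (1 + 16)*22 = 17*22 = 374)
435*64 + I = 435*64 + 374 = 27840 + 374 = 28214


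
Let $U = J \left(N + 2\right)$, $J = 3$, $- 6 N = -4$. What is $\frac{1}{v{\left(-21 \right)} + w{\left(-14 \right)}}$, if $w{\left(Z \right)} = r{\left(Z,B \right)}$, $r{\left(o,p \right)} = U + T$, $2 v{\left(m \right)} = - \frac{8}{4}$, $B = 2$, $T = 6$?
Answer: $\frac{1}{13} \approx 0.076923$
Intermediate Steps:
$N = \frac{2}{3}$ ($N = \left(- \frac{1}{6}\right) \left(-4\right) = \frac{2}{3} \approx 0.66667$)
$v{\left(m \right)} = -1$ ($v{\left(m \right)} = \frac{\left(-8\right) \frac{1}{4}}{2} = \frac{1}{2} \left(-2\right) = -1$)
$U = 8$ ($U = 3 \left(\frac{2}{3} + 2\right) = 3 \cdot \frac{8}{3} = 8$)
$r{\left(o,p \right)} = 14$ ($r{\left(o,p \right)} = 8 + 6 = 14$)
$w{\left(Z \right)} = 14$
$\frac{1}{v{\left(-21 \right)} + w{\left(-14 \right)}} = \frac{1}{-1 + 14} = \frac{1}{13}$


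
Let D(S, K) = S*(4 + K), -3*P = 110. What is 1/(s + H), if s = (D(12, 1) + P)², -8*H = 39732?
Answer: -18/79597 ≈ -0.00022614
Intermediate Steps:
P = -110/3 (P = -⅓*110 = -110/3 ≈ -36.667)
H = -9933/2 (H = -⅛*39732 = -9933/2 ≈ -4966.5)
s = 4900/9 (s = (12*(4 + 1) - 110/3)² = (12*5 - 110/3)² = (60 - 110/3)² = (70/3)² = 4900/9 ≈ 544.44)
1/(s + H) = 1/(4900/9 - 9933/2) = 1/(-79597/18) = -18/79597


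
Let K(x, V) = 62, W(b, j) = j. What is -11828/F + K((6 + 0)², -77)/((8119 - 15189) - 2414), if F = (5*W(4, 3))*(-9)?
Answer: 56084191/640170 ≈ 87.608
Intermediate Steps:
F = -135 (F = (5*3)*(-9) = 15*(-9) = -135)
-11828/F + K((6 + 0)², -77)/((8119 - 15189) - 2414) = -11828/(-135) + 62/((8119 - 15189) - 2414) = -11828*(-1/135) + 62/(-7070 - 2414) = 11828/135 + 62/(-9484) = 11828/135 + 62*(-1/9484) = 11828/135 - 31/4742 = 56084191/640170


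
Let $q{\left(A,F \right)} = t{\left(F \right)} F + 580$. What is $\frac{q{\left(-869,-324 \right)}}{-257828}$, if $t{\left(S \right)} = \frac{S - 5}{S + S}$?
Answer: $- \frac{831}{515656} \approx -0.0016115$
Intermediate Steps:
$t{\left(S \right)} = \frac{-5 + S}{2 S}$
$q{\left(A,F \right)} = \frac{1155}{2} + \frac{F}{2}$ ($q{\left(A,F \right)} = \frac{-5 + F}{2 F} F + 580 = \left(- \frac{5}{2} + \frac{F}{2}\right) + 580 = \frac{1155}{2} + \frac{F}{2}$)
$\frac{q{\left(-869,-324 \right)}}{-257828} = \frac{\frac{1155}{2} + \frac{1}{2} \left(-324\right)}{-257828} = \left(\frac{1155}{2} - 162\right) \left(- \frac{1}{257828}\right) = \frac{831}{2} \left(- \frac{1}{257828}\right) = - \frac{831}{515656}$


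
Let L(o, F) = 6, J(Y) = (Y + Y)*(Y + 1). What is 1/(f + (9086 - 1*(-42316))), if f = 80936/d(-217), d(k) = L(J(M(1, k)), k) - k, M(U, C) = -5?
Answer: 223/11543582 ≈ 1.9318e-5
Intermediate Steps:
J(Y) = 2*Y*(1 + Y) (J(Y) = (2*Y)*(1 + Y) = 2*Y*(1 + Y))
d(k) = 6 - k
f = 80936/223 (f = 80936/(6 - 1*(-217)) = 80936/(6 + 217) = 80936/223 ≈ 362.94)
1/(f + (9086 - 1*(-42316))) = 1/(80936/223 + (9086 - 1*(-42316))) = 1/(80936/223 + (9086 + 42316)) = 1/(80936/223 + 51402) = 1/(11543582/223) = 223/11543582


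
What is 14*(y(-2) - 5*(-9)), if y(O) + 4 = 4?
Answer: 630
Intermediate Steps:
y(O) = 0 (y(O) = -4 + 4 = 0)
14*(y(-2) - 5*(-9)) = 14*(0 - 5*(-9)) = 14*(0 + 45) = 14*45 = 630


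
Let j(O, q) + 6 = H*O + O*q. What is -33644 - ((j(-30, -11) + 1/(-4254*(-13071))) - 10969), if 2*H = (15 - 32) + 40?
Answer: -1259653786237/55604034 ≈ -22654.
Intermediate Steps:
H = 23/2 (H = ((15 - 32) + 40)/2 = (-17 + 40)/2 = (½)*23 = 23/2 ≈ 11.500)
j(O, q) = -6 + 23*O/2 + O*q (j(O, q) = -6 + (23*O/2 + O*q) = -6 + 23*O/2 + O*q)
-33644 - ((j(-30, -11) + 1/(-4254*(-13071))) - 10969) = -33644 - (((-6 + (23/2)*(-30) - 30*(-11)) + 1/(-4254*(-13071))) - 10969) = -33644 - (((-6 - 345 + 330) - 1/4254*(-1/13071)) - 10969) = -33644 - ((-21 + 1/55604034) - 10969) = -33644 - (-1167684713/55604034 - 10969) = -33644 - 1*(-611088333659/55604034) = -33644 + 611088333659/55604034 = -1259653786237/55604034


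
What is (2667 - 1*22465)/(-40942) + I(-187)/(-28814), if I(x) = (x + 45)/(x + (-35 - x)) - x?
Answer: 9846152933/20644798790 ≈ 0.47693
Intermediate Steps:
I(x) = -9/7 - 36*x/35 (I(x) = (45 + x)/(-35) - x = (45 + x)*(-1/35) - x = (-9/7 - x/35) - x = -9/7 - 36*x/35)
(2667 - 1*22465)/(-40942) + I(-187)/(-28814) = (2667 - 1*22465)/(-40942) + (-9/7 - 36/35*(-187))/(-28814) = (2667 - 22465)*(-1/40942) + (-9/7 + 6732/35)*(-1/28814) = -19798*(-1/40942) + (6687/35)*(-1/28814) = 9899/20471 - 6687/1008490 = 9846152933/20644798790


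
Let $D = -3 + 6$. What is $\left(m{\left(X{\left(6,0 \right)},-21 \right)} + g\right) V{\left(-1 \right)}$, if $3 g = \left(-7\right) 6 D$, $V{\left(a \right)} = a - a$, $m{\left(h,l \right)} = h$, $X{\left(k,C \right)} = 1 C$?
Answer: $0$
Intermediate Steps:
$X{\left(k,C \right)} = C$
$V{\left(a \right)} = 0$
$D = 3$
$g = -42$ ($g = \frac{\left(-7\right) 6 \cdot 3}{3} = \frac{\left(-42\right) 3}{3} = \frac{1}{3} \left(-126\right) = -42$)
$\left(m{\left(X{\left(6,0 \right)},-21 \right)} + g\right) V{\left(-1 \right)} = \left(0 - 42\right) 0 = \left(-42\right) 0 = 0$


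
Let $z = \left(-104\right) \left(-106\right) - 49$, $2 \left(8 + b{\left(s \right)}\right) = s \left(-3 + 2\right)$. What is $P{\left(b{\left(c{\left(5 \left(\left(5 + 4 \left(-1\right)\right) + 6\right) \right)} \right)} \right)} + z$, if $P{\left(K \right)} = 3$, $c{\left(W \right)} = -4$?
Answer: $10978$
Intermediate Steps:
$b{\left(s \right)} = -8 - \frac{s}{2}$ ($b{\left(s \right)} = -8 + \frac{s \left(-3 + 2\right)}{2} = -8 + \frac{s \left(-1\right)}{2} = -8 + \frac{\left(-1\right) s}{2} = -8 - \frac{s}{2}$)
$z = 10975$ ($z = 11024 - 49 = 10975$)
$P{\left(b{\left(c{\left(5 \left(\left(5 + 4 \left(-1\right)\right) + 6\right) \right)} \right)} \right)} + z = 3 + 10975 = 10978$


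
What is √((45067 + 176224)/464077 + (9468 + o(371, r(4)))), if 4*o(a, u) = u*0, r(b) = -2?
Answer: √2039201825607179/464077 ≈ 97.306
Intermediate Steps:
o(a, u) = 0 (o(a, u) = (u*0)/4 = (¼)*0 = 0)
√((45067 + 176224)/464077 + (9468 + o(371, r(4)))) = √((45067 + 176224)/464077 + (9468 + 0)) = √(221291*(1/464077) + 9468) = √(221291/464077 + 9468) = √(4394102327/464077) = √2039201825607179/464077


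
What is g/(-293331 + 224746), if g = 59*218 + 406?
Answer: -13268/68585 ≈ -0.19345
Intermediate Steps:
g = 13268 (g = 12862 + 406 = 13268)
g/(-293331 + 224746) = 13268/(-293331 + 224746) = 13268/(-68585) = 13268*(-1/68585) = -13268/68585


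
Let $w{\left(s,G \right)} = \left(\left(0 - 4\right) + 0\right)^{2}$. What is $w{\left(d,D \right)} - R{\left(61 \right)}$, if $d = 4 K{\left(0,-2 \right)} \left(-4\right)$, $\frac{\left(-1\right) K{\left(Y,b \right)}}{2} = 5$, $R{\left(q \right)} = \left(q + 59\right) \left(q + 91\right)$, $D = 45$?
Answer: $-18224$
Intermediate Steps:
$R{\left(q \right)} = \left(59 + q\right) \left(91 + q\right)$
$K{\left(Y,b \right)} = -10$ ($K{\left(Y,b \right)} = \left(-2\right) 5 = -10$)
$d = 160$ ($d = 4 \left(\left(-10\right) \left(-4\right)\right) = 4 \cdot 40 = 160$)
$w{\left(s,G \right)} = 16$ ($w{\left(s,G \right)} = \left(\left(0 - 4\right) + 0\right)^{2} = \left(-4 + 0\right)^{2} = \left(-4\right)^{2} = 16$)
$w{\left(d,D \right)} - R{\left(61 \right)} = 16 - \left(5369 + 61^{2} + 150 \cdot 61\right) = 16 - \left(5369 + 3721 + 9150\right) = 16 - 18240 = -18224$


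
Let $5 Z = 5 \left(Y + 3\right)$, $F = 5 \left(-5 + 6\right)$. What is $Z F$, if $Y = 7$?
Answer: $50$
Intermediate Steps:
$F = 5$ ($F = 5 \cdot 1 = 5$)
$Z = 10$ ($Z = \frac{5 \left(7 + 3\right)}{5} = \frac{5 \cdot 10}{5} = \frac{1}{5} \cdot 50 = 10$)
$Z F = 10 \cdot 5 = 50$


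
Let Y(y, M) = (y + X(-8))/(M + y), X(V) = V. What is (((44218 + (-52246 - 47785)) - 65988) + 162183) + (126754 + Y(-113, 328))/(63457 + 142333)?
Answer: 1786722784689/44244850 ≈ 40383.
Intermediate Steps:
Y(y, M) = (-8 + y)/(M + y) (Y(y, M) = (y - 8)/(M + y) = (-8 + y)/(M + y))
(((44218 + (-52246 - 47785)) - 65988) + 162183) + (126754 + Y(-113, 328))/(63457 + 142333) = (((44218 + (-52246 - 47785)) - 65988) + 162183) + (126754 + (-8 - 113)/(328 - 113))/(63457 + 142333) = (((44218 - 100031) - 65988) + 162183) + (126754 - 121/215)/205790 = ((-55813 - 65988) + 162183) + (126754 + (1/215)*(-121))*(1/205790) = (-121801 + 162183) + (126754 - 121/215)*(1/205790) = 40382 + (27251989/215)*(1/205790) = 40382 + 27251989/44244850 = 1786722784689/44244850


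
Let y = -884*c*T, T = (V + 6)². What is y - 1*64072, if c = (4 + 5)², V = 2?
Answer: -4646728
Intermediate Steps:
c = 81 (c = 9² = 81)
T = 64 (T = (2 + 6)² = 8² = 64)
y = -4582656 (y = -71604*64 = -884*5184 = -4582656)
y - 1*64072 = -4582656 - 1*64072 = -4582656 - 64072 = -4646728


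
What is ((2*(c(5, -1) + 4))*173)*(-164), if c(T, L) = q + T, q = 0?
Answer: -510696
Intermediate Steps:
c(T, L) = T (c(T, L) = 0 + T = T)
((2*(c(5, -1) + 4))*173)*(-164) = ((2*(5 + 4))*173)*(-164) = ((2*9)*173)*(-164) = (18*173)*(-164) = 3114*(-164) = -510696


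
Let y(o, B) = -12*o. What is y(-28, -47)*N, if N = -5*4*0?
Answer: 0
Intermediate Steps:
N = 0 (N = -20*0 = 0)
y(-28, -47)*N = -12*(-28)*0 = 336*0 = 0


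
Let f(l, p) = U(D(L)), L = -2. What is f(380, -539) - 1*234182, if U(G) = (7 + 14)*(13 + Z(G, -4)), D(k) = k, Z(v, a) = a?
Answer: -233993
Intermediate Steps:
U(G) = 189 (U(G) = (7 + 14)*(13 - 4) = 21*9 = 189)
f(l, p) = 189
f(380, -539) - 1*234182 = 189 - 1*234182 = 189 - 234182 = -233993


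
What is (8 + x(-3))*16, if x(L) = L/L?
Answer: 144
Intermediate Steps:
x(L) = 1
(8 + x(-3))*16 = (8 + 1)*16 = 9*16 = 144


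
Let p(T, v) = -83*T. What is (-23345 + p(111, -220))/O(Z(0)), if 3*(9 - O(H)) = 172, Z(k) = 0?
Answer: 97674/145 ≈ 673.61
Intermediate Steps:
O(H) = -145/3 (O(H) = 9 - ⅓*172 = 9 - 172/3 = -145/3)
(-23345 + p(111, -220))/O(Z(0)) = (-23345 - 83*111)/(-145/3) = (-23345 - 9213)*(-3/145) = -32558*(-3/145) = 97674/145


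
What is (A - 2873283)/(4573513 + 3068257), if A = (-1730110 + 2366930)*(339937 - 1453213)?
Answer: -708959295603/7641770 ≈ -92774.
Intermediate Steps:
A = -708956422320 (A = 636820*(-1113276) = -708956422320)
(A - 2873283)/(4573513 + 3068257) = (-708956422320 - 2873283)/(4573513 + 3068257) = -708959295603/7641770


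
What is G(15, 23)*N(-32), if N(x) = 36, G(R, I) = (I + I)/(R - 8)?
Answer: 1656/7 ≈ 236.57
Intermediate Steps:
G(R, I) = 2*I/(-8 + R) (G(R, I) = (2*I)/(-8 + R) = 2*I/(-8 + R))
G(15, 23)*N(-32) = (2*23/(-8 + 15))*36 = (2*23/7)*36 = (2*23*(⅐))*36 = (46/7)*36 = 1656/7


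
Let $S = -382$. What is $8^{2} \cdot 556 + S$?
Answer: $35202$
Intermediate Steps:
$8^{2} \cdot 556 + S = 8^{2} \cdot 556 - 382 = 64 \cdot 556 - 382 = 35584 - 382 = 35202$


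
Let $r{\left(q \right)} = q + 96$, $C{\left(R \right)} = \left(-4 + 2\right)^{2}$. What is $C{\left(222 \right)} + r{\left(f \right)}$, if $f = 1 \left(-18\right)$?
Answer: $82$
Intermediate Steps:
$C{\left(R \right)} = 4$ ($C{\left(R \right)} = \left(-2\right)^{2} = 4$)
$f = -18$
$r{\left(q \right)} = 96 + q$
$C{\left(222 \right)} + r{\left(f \right)} = 4 + \left(96 - 18\right) = 4 + 78 = 82$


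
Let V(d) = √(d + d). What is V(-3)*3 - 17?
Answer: -17 + 3*I*√6 ≈ -17.0 + 7.3485*I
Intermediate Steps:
V(d) = √2*√d (V(d) = √(2*d) = √2*√d)
V(-3)*3 - 17 = (√2*√(-3))*3 - 17 = (√2*(I*√3))*3 - 17 = (I*√6)*3 - 17 = 3*I*√6 - 17 = -17 + 3*I*√6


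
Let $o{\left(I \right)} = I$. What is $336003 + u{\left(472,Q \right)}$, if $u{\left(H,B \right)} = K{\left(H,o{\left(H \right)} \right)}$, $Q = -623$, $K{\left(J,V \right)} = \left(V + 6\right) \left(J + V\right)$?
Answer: $787235$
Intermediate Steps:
$K{\left(J,V \right)} = \left(6 + V\right) \left(J + V\right)$
$u{\left(H,B \right)} = 2 H^{2} + 12 H$ ($u{\left(H,B \right)} = H^{2} + 6 H + 6 H + H H = H^{2} + 6 H + 6 H + H^{2} = 2 H^{2} + 12 H$)
$336003 + u{\left(472,Q \right)} = 336003 + 2 \cdot 472 \left(6 + 472\right) = 336003 + 2 \cdot 472 \cdot 478 = 336003 + 451232 = 787235$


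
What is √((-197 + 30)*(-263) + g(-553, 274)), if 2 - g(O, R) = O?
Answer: 2*√11119 ≈ 210.89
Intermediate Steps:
g(O, R) = 2 - O
√((-197 + 30)*(-263) + g(-553, 274)) = √((-197 + 30)*(-263) + (2 - 1*(-553))) = √(-167*(-263) + (2 + 553)) = √(43921 + 555) = √44476 = 2*√11119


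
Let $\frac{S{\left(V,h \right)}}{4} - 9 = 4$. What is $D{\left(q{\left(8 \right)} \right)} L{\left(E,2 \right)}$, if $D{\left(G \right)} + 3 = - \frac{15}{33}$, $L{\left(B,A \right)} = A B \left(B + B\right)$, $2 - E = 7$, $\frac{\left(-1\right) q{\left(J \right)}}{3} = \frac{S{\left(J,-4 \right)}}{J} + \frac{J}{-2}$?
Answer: $- \frac{3800}{11} \approx -345.45$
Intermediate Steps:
$S{\left(V,h \right)} = 52$ ($S{\left(V,h \right)} = 36 + 4 \cdot 4 = 36 + 16 = 52$)
$q{\left(J \right)} = - \frac{156}{J} + \frac{3 J}{2}$ ($q{\left(J \right)} = - 3 \left(\frac{52}{J} + \frac{J}{-2}\right) = - 3 \left(\frac{52}{J} + J \left(- \frac{1}{2}\right)\right) = - 3 \left(\frac{52}{J} - \frac{J}{2}\right) = - \frac{156}{J} + \frac{3 J}{2}$)
$E = -5$ ($E = 2 - 7 = -5$)
$L{\left(B,A \right)} = 2 A B^{2}$ ($L{\left(B,A \right)} = A B 2 B = 2 A B^{2}$)
$D{\left(G \right)} = - \frac{38}{11}$ ($D{\left(G \right)} = -3 - \frac{15}{33} = -3 - \frac{5}{11} = - \frac{38}{11}$)
$D{\left(q{\left(8 \right)} \right)} L{\left(E,2 \right)} = - \frac{38 \cdot 2 \cdot 2 \left(-5\right)^{2}}{11} = - \frac{38 \cdot 2 \cdot 2 \cdot 25}{11} = \left(- \frac{38}{11}\right) 100 = - \frac{3800}{11}$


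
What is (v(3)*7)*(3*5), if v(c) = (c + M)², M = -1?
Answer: 420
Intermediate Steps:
v(c) = (-1 + c)² (v(c) = (c - 1)² = (-1 + c)²)
(v(3)*7)*(3*5) = ((-1 + 3)²*7)*(3*5) = (2²*7)*15 = (4*7)*15 = 28*15 = 420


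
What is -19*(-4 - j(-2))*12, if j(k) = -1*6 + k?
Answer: -912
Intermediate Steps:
j(k) = -6 + k
-19*(-4 - j(-2))*12 = -19*(-4 - (-6 - 2))*12 = -19*(-4 - 1*(-8))*12 = -19*(-4 + 8)*12 = -19*4*12 = -76*12 = -912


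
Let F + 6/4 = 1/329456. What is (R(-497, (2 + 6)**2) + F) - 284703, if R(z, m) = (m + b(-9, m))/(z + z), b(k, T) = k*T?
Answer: -46617325717511/163739632 ≈ -2.8470e+5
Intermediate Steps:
F = -494183/329456 (F = -3/2 + 1/329456 = -494183/329456 ≈ -1.5000)
b(k, T) = T*k
R(z, m) = -4*m/z (R(z, m) = (m + m*(-9))/(z + z) = (m - 9*m)/((2*z)) = (-8*m)*(1/(2*z)) = -4*m/z)
(R(-497, (2 + 6)**2) + F) - 284703 = (-4*(2 + 6)**2/(-497) - 494183/329456) - 284703 = (-4*8**2*(-1/497) - 494183/329456) - 284703 = (-4*64*(-1/497) - 494183/329456) - 284703 = (256/497 - 494183/329456) - 284703 = -161268215/163739632 - 284703 = -46617325717511/163739632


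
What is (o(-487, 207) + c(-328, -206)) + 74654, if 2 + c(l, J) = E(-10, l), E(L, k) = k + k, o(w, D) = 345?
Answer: 74341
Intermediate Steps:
E(L, k) = 2*k
c(l, J) = -2 + 2*l
(o(-487, 207) + c(-328, -206)) + 74654 = (345 + (-2 + 2*(-328))) + 74654 = (345 + (-2 - 656)) + 74654 = (345 - 658) + 74654 = -313 + 74654 = 74341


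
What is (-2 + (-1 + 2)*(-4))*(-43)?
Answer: 258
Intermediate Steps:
(-2 + (-1 + 2)*(-4))*(-43) = (-2 + 1*(-4))*(-43) = (-2 - 4)*(-43) = -6*(-43) = 258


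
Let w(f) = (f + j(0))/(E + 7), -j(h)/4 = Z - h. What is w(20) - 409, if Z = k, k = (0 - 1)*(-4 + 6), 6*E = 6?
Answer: -811/2 ≈ -405.50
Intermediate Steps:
E = 1 (E = (1/6)*6 = 1)
k = -2 (k = -1*2 = -2)
Z = -2
j(h) = 8 + 4*h (j(h) = -4*(-2 - h) = 8 + 4*h)
w(f) = 1 + f/8 (w(f) = (f + (8 + 4*0))/(1 + 7) = (f + (8 + 0))/8 = (f + 8)*(1/8) = (8 + f)*(1/8) = 1 + f/8)
w(20) - 409 = (1 + (1/8)*20) - 409 = (1 + 5/2) - 409 = 7/2 - 409 = -811/2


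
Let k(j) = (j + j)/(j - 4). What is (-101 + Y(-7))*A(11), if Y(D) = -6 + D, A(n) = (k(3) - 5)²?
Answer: -13794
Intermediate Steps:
k(j) = 2*j/(-4 + j) (k(j) = (2*j)/(-4 + j) = 2*j/(-4 + j))
A(n) = 121 (A(n) = (2*3/(-4 + 3) - 5)² = (2*3/(-1) - 5)² = (2*3*(-1) - 5)² = (-6 - 5)² = (-11)² = 121)
(-101 + Y(-7))*A(11) = (-101 + (-6 - 7))*121 = (-101 - 13)*121 = -114*121 = -13794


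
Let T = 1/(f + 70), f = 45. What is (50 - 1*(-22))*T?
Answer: 72/115 ≈ 0.62609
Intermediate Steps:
T = 1/115 (T = 1/(45 + 70) = 1/115 ≈ 0.0086956)
(50 - 1*(-22))*T = (50 - 1*(-22))*(1/115) = (50 + 22)*(1/115) = 72*(1/115) = 72/115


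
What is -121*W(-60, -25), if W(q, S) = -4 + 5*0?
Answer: 484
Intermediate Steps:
W(q, S) = -4 (W(q, S) = -4 + 0 = -4)
-121*W(-60, -25) = -121*(-4) = 484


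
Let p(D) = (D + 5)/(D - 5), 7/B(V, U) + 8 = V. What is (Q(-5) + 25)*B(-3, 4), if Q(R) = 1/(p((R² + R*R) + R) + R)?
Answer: -2597/165 ≈ -15.739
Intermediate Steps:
B(V, U) = 7/(-8 + V)
p(D) = (5 + D)/(-5 + D)
Q(R) = 1/(R + (5 + R + 2*R²)/(-5 + R + 2*R²)) (Q(R) = 1/((5 + ((R² + R*R) + R))/(-5 + ((R² + R*R) + R)) + R) = 1/((5 + ((R² + R²) + R))/(-5 + ((R² + R²) + R)) + R) = 1/((5 + (2*R² + R))/(-5 + (2*R² + R)) + R) = 1/((5 + (R + 2*R²))/(-5 + (R + 2*R²)) + R) = 1/((5 + R + 2*R²)/(-5 + R + 2*R²) + R) = 1/(R + (5 + R + 2*R²)/(-5 + R + 2*R²)))
(Q(-5) + 25)*B(-3, 4) = ((-5 - 5 + 2*(-5)²)/(5 - 4*(-5) + 2*(-5)³ + 3*(-5)²) + 25)*(7/(-8 - 3)) = ((-5 - 5 + 2*25)/(5 + 20 + 2*(-125) + 3*25) + 25)*(7/(-11)) = ((-5 - 5 + 50)/(5 + 20 - 250 + 75) + 25)*(7*(-1/11)) = (40/(-150) + 25)*(-7/11) = (-1/150*40 + 25)*(-7/11) = (-4/15 + 25)*(-7/11) = (371/15)*(-7/11) = -2597/165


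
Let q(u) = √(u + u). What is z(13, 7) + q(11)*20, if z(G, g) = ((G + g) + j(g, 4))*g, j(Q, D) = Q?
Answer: 189 + 20*√22 ≈ 282.81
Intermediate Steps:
q(u) = √2*√u (q(u) = √(2*u) = √2*√u)
z(G, g) = g*(G + 2*g) (z(G, g) = ((G + g) + g)*g = (G + 2*g)*g = g*(G + 2*g))
z(13, 7) + q(11)*20 = 7*(13 + 2*7) + (√2*√11)*20 = 7*(13 + 14) + √22*20 = 7*27 + 20*√22 = 189 + 20*√22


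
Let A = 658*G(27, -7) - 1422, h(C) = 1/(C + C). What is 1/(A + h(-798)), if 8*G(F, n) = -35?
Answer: -798/3431999 ≈ -0.00023252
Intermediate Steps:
h(C) = 1/(2*C)
G(F, n) = -35/8 (G(F, n) = (⅛)*(-35) = -35/8)
A = -17203/4 (A = 658*(-35/8) - 1422 = -11515/4 - 1422 = -17203/4 ≈ -4300.8)
1/(A + h(-798)) = 1/(-17203/4 + (½)/(-798)) = 1/(-17203/4 + (½)*(-1/798)) = 1/(-17203/4 - 1/1596) = 1/(-3431999/798) = -798/3431999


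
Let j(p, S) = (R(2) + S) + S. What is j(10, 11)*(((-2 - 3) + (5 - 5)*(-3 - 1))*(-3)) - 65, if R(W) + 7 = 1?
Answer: 175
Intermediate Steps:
R(W) = -6 (R(W) = -7 + 1 = -6)
j(p, S) = -6 + 2*S (j(p, S) = (-6 + S) + S = -6 + 2*S)
j(10, 11)*(((-2 - 3) + (5 - 5)*(-3 - 1))*(-3)) - 65 = (-6 + 2*11)*(((-2 - 3) + (5 - 5)*(-3 - 1))*(-3)) - 65 = (-6 + 22)*((-5 + 0*(-4))*(-3)) - 65 = 16*((-5 + 0)*(-3)) - 65 = 16*(-5*(-3)) - 65 = 16*15 - 65 = 240 - 65 = 175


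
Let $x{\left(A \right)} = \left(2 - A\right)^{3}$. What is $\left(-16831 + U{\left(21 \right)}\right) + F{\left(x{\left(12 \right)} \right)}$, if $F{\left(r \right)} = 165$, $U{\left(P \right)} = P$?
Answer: $-16645$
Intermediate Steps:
$\left(-16831 + U{\left(21 \right)}\right) + F{\left(x{\left(12 \right)} \right)} = \left(-16831 + 21\right) + 165 = -16810 + 165 = -16645$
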